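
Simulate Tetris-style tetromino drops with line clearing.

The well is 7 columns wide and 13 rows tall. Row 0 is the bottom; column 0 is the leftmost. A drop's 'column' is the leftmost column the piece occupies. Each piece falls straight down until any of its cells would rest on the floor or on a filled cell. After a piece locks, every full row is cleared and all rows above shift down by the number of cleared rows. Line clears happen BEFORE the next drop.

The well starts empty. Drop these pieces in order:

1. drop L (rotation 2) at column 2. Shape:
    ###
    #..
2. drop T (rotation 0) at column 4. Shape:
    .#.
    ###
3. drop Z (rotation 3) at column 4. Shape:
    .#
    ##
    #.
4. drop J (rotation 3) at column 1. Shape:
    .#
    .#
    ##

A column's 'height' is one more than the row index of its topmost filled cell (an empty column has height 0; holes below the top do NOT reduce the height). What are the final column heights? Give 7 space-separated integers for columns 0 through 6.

Answer: 0 3 5 2 5 6 3

Derivation:
Drop 1: L rot2 at col 2 lands with bottom-row=0; cleared 0 line(s) (total 0); column heights now [0 0 2 2 2 0 0], max=2
Drop 2: T rot0 at col 4 lands with bottom-row=2; cleared 0 line(s) (total 0); column heights now [0 0 2 2 3 4 3], max=4
Drop 3: Z rot3 at col 4 lands with bottom-row=3; cleared 0 line(s) (total 0); column heights now [0 0 2 2 5 6 3], max=6
Drop 4: J rot3 at col 1 lands with bottom-row=2; cleared 0 line(s) (total 0); column heights now [0 3 5 2 5 6 3], max=6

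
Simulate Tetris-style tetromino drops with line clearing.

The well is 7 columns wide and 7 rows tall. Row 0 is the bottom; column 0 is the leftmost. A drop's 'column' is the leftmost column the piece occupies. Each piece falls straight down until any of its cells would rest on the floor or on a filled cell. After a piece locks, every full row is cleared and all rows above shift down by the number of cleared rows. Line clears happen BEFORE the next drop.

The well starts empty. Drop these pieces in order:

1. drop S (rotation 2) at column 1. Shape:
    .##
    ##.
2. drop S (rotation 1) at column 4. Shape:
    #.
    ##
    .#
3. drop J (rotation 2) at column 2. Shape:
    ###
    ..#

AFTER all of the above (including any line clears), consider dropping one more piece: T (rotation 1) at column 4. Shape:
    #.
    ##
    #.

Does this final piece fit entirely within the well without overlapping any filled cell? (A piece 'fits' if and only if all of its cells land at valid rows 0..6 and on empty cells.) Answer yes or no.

Drop 1: S rot2 at col 1 lands with bottom-row=0; cleared 0 line(s) (total 0); column heights now [0 1 2 2 0 0 0], max=2
Drop 2: S rot1 at col 4 lands with bottom-row=0; cleared 0 line(s) (total 0); column heights now [0 1 2 2 3 2 0], max=3
Drop 3: J rot2 at col 2 lands with bottom-row=3; cleared 0 line(s) (total 0); column heights now [0 1 5 5 5 2 0], max=5
Test piece T rot1 at col 4 (width 2): heights before test = [0 1 5 5 5 2 0]; fits = False

Answer: no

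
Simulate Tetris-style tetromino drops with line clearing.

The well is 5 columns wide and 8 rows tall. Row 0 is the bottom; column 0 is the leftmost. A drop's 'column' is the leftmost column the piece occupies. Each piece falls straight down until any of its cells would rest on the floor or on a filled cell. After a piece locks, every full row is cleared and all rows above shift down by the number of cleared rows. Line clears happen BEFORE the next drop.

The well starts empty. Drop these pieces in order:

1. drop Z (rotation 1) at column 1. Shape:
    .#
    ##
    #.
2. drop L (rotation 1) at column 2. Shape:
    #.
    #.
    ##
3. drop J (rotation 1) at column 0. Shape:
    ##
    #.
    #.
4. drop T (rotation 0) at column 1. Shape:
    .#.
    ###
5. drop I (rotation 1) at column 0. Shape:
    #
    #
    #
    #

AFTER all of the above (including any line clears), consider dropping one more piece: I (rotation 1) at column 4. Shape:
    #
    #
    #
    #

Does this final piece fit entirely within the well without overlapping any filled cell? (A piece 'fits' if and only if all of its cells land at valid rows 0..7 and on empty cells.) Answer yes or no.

Answer: yes

Derivation:
Drop 1: Z rot1 at col 1 lands with bottom-row=0; cleared 0 line(s) (total 0); column heights now [0 2 3 0 0], max=3
Drop 2: L rot1 at col 2 lands with bottom-row=3; cleared 0 line(s) (total 0); column heights now [0 2 6 4 0], max=6
Drop 3: J rot1 at col 0 lands with bottom-row=0; cleared 0 line(s) (total 0); column heights now [3 3 6 4 0], max=6
Drop 4: T rot0 at col 1 lands with bottom-row=6; cleared 0 line(s) (total 0); column heights now [3 7 8 7 0], max=8
Drop 5: I rot1 at col 0 lands with bottom-row=3; cleared 0 line(s) (total 0); column heights now [7 7 8 7 0], max=8
Test piece I rot1 at col 4 (width 1): heights before test = [7 7 8 7 0]; fits = True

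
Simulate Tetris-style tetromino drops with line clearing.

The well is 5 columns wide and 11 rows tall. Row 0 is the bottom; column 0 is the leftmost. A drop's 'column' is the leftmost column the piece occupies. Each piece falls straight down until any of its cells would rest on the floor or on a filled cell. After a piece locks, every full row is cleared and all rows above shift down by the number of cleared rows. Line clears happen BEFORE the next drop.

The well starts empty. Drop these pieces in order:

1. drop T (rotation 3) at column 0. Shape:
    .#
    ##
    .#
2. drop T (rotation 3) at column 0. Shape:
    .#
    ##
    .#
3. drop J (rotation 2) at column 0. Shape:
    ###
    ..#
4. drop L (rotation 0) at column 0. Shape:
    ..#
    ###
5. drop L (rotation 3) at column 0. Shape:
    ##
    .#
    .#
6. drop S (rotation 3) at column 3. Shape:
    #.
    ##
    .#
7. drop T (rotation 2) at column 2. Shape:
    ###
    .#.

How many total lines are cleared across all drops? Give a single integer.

Drop 1: T rot3 at col 0 lands with bottom-row=0; cleared 0 line(s) (total 0); column heights now [2 3 0 0 0], max=3
Drop 2: T rot3 at col 0 lands with bottom-row=3; cleared 0 line(s) (total 0); column heights now [5 6 0 0 0], max=6
Drop 3: J rot2 at col 0 lands with bottom-row=5; cleared 0 line(s) (total 0); column heights now [7 7 7 0 0], max=7
Drop 4: L rot0 at col 0 lands with bottom-row=7; cleared 0 line(s) (total 0); column heights now [8 8 9 0 0], max=9
Drop 5: L rot3 at col 0 lands with bottom-row=8; cleared 0 line(s) (total 0); column heights now [11 11 9 0 0], max=11
Drop 6: S rot3 at col 3 lands with bottom-row=0; cleared 0 line(s) (total 0); column heights now [11 11 9 3 2], max=11
Drop 7: T rot2 at col 2 lands with bottom-row=8; cleared 0 line(s) (total 0); column heights now [11 11 10 10 10], max=11

Answer: 0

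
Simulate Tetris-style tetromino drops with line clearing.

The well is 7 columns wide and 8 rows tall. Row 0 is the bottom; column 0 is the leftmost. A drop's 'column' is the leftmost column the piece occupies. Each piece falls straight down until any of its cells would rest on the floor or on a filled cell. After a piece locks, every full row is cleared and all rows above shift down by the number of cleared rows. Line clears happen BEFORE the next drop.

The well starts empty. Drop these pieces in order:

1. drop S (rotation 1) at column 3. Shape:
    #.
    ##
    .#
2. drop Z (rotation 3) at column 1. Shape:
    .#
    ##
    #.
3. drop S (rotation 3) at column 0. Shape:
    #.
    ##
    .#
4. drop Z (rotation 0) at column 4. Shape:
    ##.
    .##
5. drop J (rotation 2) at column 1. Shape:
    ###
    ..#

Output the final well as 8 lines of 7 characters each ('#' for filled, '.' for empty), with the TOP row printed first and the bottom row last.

Drop 1: S rot1 at col 3 lands with bottom-row=0; cleared 0 line(s) (total 0); column heights now [0 0 0 3 2 0 0], max=3
Drop 2: Z rot3 at col 1 lands with bottom-row=0; cleared 0 line(s) (total 0); column heights now [0 2 3 3 2 0 0], max=3
Drop 3: S rot3 at col 0 lands with bottom-row=2; cleared 0 line(s) (total 0); column heights now [5 4 3 3 2 0 0], max=5
Drop 4: Z rot0 at col 4 lands with bottom-row=1; cleared 0 line(s) (total 0); column heights now [5 4 3 3 3 3 2], max=5
Drop 5: J rot2 at col 1 lands with bottom-row=3; cleared 0 line(s) (total 0); column heights now [5 5 5 5 3 3 2], max=5

Answer: .......
.......
.......
####...
##.#...
.#####.
.######
.#..#..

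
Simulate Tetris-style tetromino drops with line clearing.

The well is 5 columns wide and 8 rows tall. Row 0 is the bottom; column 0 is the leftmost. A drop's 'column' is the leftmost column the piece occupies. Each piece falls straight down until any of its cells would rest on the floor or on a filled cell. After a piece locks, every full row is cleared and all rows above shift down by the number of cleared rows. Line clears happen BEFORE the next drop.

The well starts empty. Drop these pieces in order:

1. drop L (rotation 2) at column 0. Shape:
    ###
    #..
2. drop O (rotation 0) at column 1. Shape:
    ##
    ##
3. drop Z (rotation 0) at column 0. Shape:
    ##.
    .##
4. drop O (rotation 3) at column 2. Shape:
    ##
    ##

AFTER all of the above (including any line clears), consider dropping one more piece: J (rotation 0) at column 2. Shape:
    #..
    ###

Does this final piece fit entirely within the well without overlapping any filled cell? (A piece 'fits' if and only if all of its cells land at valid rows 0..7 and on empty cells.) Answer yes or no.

Drop 1: L rot2 at col 0 lands with bottom-row=0; cleared 0 line(s) (total 0); column heights now [2 2 2 0 0], max=2
Drop 2: O rot0 at col 1 lands with bottom-row=2; cleared 0 line(s) (total 0); column heights now [2 4 4 0 0], max=4
Drop 3: Z rot0 at col 0 lands with bottom-row=4; cleared 0 line(s) (total 0); column heights now [6 6 5 0 0], max=6
Drop 4: O rot3 at col 2 lands with bottom-row=5; cleared 0 line(s) (total 0); column heights now [6 6 7 7 0], max=7
Test piece J rot0 at col 2 (width 3): heights before test = [6 6 7 7 0]; fits = False

Answer: no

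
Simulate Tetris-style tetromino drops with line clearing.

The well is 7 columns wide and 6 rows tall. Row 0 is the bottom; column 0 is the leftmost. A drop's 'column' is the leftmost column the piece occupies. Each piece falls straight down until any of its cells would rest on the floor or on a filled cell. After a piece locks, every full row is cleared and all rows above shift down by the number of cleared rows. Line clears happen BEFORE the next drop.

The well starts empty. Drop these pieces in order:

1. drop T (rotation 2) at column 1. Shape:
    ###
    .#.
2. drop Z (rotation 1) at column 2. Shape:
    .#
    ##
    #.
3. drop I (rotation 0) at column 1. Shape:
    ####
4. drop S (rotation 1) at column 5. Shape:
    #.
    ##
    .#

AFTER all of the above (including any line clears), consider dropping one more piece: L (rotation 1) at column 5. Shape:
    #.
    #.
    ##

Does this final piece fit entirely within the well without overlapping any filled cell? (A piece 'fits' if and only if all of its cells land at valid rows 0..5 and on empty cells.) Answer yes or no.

Answer: yes

Derivation:
Drop 1: T rot2 at col 1 lands with bottom-row=0; cleared 0 line(s) (total 0); column heights now [0 2 2 2 0 0 0], max=2
Drop 2: Z rot1 at col 2 lands with bottom-row=2; cleared 0 line(s) (total 0); column heights now [0 2 4 5 0 0 0], max=5
Drop 3: I rot0 at col 1 lands with bottom-row=5; cleared 0 line(s) (total 0); column heights now [0 6 6 6 6 0 0], max=6
Drop 4: S rot1 at col 5 lands with bottom-row=0; cleared 0 line(s) (total 0); column heights now [0 6 6 6 6 3 2], max=6
Test piece L rot1 at col 5 (width 2): heights before test = [0 6 6 6 6 3 2]; fits = True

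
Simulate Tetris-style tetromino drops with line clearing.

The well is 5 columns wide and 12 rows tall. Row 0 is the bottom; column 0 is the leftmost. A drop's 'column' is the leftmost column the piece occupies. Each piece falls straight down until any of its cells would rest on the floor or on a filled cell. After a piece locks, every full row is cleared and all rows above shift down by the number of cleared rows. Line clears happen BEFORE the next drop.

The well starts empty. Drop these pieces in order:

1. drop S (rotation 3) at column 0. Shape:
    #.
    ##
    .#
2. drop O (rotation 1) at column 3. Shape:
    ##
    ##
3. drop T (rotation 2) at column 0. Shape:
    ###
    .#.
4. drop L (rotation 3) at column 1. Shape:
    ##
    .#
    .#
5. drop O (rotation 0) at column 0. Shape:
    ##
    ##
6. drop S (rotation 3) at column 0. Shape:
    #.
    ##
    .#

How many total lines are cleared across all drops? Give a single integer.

Drop 1: S rot3 at col 0 lands with bottom-row=0; cleared 0 line(s) (total 0); column heights now [3 2 0 0 0], max=3
Drop 2: O rot1 at col 3 lands with bottom-row=0; cleared 0 line(s) (total 0); column heights now [3 2 0 2 2], max=3
Drop 3: T rot2 at col 0 lands with bottom-row=2; cleared 0 line(s) (total 0); column heights now [4 4 4 2 2], max=4
Drop 4: L rot3 at col 1 lands with bottom-row=4; cleared 0 line(s) (total 0); column heights now [4 7 7 2 2], max=7
Drop 5: O rot0 at col 0 lands with bottom-row=7; cleared 0 line(s) (total 0); column heights now [9 9 7 2 2], max=9
Drop 6: S rot3 at col 0 lands with bottom-row=9; cleared 0 line(s) (total 0); column heights now [12 11 7 2 2], max=12

Answer: 0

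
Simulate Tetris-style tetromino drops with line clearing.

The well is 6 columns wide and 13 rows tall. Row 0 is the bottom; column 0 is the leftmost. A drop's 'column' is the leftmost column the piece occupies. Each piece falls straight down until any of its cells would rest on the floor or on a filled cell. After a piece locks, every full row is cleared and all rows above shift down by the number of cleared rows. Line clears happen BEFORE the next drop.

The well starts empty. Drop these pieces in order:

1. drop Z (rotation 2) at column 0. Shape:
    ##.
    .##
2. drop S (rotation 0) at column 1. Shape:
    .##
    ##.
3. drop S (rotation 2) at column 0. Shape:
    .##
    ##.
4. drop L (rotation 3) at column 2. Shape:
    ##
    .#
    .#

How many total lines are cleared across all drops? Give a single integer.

Drop 1: Z rot2 at col 0 lands with bottom-row=0; cleared 0 line(s) (total 0); column heights now [2 2 1 0 0 0], max=2
Drop 2: S rot0 at col 1 lands with bottom-row=2; cleared 0 line(s) (total 0); column heights now [2 3 4 4 0 0], max=4
Drop 3: S rot2 at col 0 lands with bottom-row=3; cleared 0 line(s) (total 0); column heights now [4 5 5 4 0 0], max=5
Drop 4: L rot3 at col 2 lands with bottom-row=4; cleared 0 line(s) (total 0); column heights now [4 5 7 7 0 0], max=7

Answer: 0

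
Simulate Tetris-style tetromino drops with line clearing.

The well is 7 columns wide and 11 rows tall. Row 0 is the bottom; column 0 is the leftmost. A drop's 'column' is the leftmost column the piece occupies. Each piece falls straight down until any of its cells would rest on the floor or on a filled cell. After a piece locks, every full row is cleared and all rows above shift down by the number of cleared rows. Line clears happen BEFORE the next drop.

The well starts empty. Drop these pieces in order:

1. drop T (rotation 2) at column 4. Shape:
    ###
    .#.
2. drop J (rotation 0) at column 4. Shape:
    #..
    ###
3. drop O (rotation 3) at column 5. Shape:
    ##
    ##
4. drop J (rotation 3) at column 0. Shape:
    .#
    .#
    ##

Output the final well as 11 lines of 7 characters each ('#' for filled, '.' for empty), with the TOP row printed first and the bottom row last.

Answer: .......
.......
.......
.......
.......
.......
.....##
....###
.#..###
.#..###
##...#.

Derivation:
Drop 1: T rot2 at col 4 lands with bottom-row=0; cleared 0 line(s) (total 0); column heights now [0 0 0 0 2 2 2], max=2
Drop 2: J rot0 at col 4 lands with bottom-row=2; cleared 0 line(s) (total 0); column heights now [0 0 0 0 4 3 3], max=4
Drop 3: O rot3 at col 5 lands with bottom-row=3; cleared 0 line(s) (total 0); column heights now [0 0 0 0 4 5 5], max=5
Drop 4: J rot3 at col 0 lands with bottom-row=0; cleared 0 line(s) (total 0); column heights now [1 3 0 0 4 5 5], max=5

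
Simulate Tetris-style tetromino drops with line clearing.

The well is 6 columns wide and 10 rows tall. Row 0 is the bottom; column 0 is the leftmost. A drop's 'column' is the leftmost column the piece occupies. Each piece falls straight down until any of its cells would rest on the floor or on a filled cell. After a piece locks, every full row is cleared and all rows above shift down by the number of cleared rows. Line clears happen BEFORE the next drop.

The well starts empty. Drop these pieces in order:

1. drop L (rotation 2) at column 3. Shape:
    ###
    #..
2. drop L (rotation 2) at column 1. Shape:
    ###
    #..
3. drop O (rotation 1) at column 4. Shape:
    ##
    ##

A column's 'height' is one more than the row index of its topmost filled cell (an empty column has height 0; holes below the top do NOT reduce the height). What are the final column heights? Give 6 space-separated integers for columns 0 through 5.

Answer: 0 3 3 3 4 4

Derivation:
Drop 1: L rot2 at col 3 lands with bottom-row=0; cleared 0 line(s) (total 0); column heights now [0 0 0 2 2 2], max=2
Drop 2: L rot2 at col 1 lands with bottom-row=1; cleared 0 line(s) (total 0); column heights now [0 3 3 3 2 2], max=3
Drop 3: O rot1 at col 4 lands with bottom-row=2; cleared 0 line(s) (total 0); column heights now [0 3 3 3 4 4], max=4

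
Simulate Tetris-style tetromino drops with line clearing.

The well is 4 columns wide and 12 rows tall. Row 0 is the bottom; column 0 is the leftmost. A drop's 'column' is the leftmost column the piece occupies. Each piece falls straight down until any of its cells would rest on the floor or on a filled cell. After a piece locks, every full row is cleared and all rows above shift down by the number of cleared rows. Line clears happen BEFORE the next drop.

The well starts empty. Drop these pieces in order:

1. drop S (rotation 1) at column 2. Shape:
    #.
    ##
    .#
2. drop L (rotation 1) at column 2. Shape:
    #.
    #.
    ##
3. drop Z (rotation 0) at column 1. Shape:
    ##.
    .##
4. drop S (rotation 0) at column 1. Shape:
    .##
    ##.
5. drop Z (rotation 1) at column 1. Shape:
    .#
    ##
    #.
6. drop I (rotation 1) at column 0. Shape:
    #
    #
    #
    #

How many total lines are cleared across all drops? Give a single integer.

Drop 1: S rot1 at col 2 lands with bottom-row=0; cleared 0 line(s) (total 0); column heights now [0 0 3 2], max=3
Drop 2: L rot1 at col 2 lands with bottom-row=3; cleared 0 line(s) (total 0); column heights now [0 0 6 4], max=6
Drop 3: Z rot0 at col 1 lands with bottom-row=6; cleared 0 line(s) (total 0); column heights now [0 8 8 7], max=8
Drop 4: S rot0 at col 1 lands with bottom-row=8; cleared 0 line(s) (total 0); column heights now [0 9 10 10], max=10
Drop 5: Z rot1 at col 1 lands with bottom-row=9; cleared 0 line(s) (total 0); column heights now [0 11 12 10], max=12
Drop 6: I rot1 at col 0 lands with bottom-row=0; cleared 0 line(s) (total 0); column heights now [4 11 12 10], max=12

Answer: 0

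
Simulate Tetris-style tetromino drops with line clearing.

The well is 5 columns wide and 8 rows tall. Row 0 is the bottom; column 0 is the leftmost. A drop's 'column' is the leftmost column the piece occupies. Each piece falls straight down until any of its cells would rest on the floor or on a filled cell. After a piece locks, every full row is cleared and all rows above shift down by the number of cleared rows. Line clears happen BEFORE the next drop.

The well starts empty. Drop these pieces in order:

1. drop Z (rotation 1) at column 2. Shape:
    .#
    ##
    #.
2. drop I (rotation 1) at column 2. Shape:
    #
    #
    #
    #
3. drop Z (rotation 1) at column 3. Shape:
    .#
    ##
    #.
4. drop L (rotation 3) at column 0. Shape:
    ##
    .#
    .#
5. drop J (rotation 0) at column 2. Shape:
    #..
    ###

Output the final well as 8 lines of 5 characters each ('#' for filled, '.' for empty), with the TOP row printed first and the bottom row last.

Drop 1: Z rot1 at col 2 lands with bottom-row=0; cleared 0 line(s) (total 0); column heights now [0 0 2 3 0], max=3
Drop 2: I rot1 at col 2 lands with bottom-row=2; cleared 0 line(s) (total 0); column heights now [0 0 6 3 0], max=6
Drop 3: Z rot1 at col 3 lands with bottom-row=3; cleared 0 line(s) (total 0); column heights now [0 0 6 5 6], max=6
Drop 4: L rot3 at col 0 lands with bottom-row=0; cleared 0 line(s) (total 0); column heights now [3 3 6 5 6], max=6
Drop 5: J rot0 at col 2 lands with bottom-row=6; cleared 0 line(s) (total 0); column heights now [3 3 8 7 7], max=8

Answer: ..#..
..###
..#.#
..###
..##.
####.
.###.
.##..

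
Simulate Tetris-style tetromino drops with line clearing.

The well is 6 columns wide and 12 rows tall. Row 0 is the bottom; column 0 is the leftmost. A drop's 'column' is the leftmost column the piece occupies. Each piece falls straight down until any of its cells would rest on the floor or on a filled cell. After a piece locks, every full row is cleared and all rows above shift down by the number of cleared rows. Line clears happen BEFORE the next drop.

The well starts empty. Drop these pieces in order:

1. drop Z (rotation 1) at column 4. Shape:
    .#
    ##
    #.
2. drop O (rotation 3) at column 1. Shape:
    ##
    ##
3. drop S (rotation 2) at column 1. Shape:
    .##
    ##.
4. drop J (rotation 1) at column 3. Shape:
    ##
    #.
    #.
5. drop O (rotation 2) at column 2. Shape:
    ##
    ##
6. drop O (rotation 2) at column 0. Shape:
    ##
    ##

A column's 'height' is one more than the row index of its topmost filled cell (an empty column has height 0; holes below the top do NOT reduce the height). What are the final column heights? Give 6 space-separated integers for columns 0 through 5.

Drop 1: Z rot1 at col 4 lands with bottom-row=0; cleared 0 line(s) (total 0); column heights now [0 0 0 0 2 3], max=3
Drop 2: O rot3 at col 1 lands with bottom-row=0; cleared 0 line(s) (total 0); column heights now [0 2 2 0 2 3], max=3
Drop 3: S rot2 at col 1 lands with bottom-row=2; cleared 0 line(s) (total 0); column heights now [0 3 4 4 2 3], max=4
Drop 4: J rot1 at col 3 lands with bottom-row=4; cleared 0 line(s) (total 0); column heights now [0 3 4 7 7 3], max=7
Drop 5: O rot2 at col 2 lands with bottom-row=7; cleared 0 line(s) (total 0); column heights now [0 3 9 9 7 3], max=9
Drop 6: O rot2 at col 0 lands with bottom-row=3; cleared 0 line(s) (total 0); column heights now [5 5 9 9 7 3], max=9

Answer: 5 5 9 9 7 3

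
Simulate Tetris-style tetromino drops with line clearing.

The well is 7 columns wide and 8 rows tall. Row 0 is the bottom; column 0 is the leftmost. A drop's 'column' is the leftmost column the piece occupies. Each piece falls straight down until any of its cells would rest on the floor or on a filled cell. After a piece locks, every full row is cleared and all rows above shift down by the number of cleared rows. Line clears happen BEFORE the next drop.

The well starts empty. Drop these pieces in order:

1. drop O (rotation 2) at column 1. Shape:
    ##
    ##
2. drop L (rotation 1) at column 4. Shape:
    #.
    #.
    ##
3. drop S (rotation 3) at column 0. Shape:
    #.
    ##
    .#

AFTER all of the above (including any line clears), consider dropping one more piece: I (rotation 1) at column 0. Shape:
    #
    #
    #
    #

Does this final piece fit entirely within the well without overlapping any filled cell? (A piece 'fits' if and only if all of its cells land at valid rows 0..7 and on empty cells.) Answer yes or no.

Answer: no

Derivation:
Drop 1: O rot2 at col 1 lands with bottom-row=0; cleared 0 line(s) (total 0); column heights now [0 2 2 0 0 0 0], max=2
Drop 2: L rot1 at col 4 lands with bottom-row=0; cleared 0 line(s) (total 0); column heights now [0 2 2 0 3 1 0], max=3
Drop 3: S rot3 at col 0 lands with bottom-row=2; cleared 0 line(s) (total 0); column heights now [5 4 2 0 3 1 0], max=5
Test piece I rot1 at col 0 (width 1): heights before test = [5 4 2 0 3 1 0]; fits = False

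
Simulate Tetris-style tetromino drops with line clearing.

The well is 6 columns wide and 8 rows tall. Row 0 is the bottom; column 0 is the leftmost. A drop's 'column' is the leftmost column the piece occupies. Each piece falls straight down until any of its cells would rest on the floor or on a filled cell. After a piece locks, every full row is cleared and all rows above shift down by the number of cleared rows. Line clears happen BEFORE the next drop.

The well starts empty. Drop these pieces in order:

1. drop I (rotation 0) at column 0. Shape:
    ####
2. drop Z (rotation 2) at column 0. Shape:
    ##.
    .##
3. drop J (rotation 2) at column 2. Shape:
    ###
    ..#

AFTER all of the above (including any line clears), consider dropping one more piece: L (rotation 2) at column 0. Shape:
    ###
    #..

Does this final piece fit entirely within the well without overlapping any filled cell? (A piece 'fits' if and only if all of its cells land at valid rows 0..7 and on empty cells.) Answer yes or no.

Drop 1: I rot0 at col 0 lands with bottom-row=0; cleared 0 line(s) (total 0); column heights now [1 1 1 1 0 0], max=1
Drop 2: Z rot2 at col 0 lands with bottom-row=1; cleared 0 line(s) (total 0); column heights now [3 3 2 1 0 0], max=3
Drop 3: J rot2 at col 2 lands with bottom-row=1; cleared 0 line(s) (total 0); column heights now [3 3 3 3 3 0], max=3
Test piece L rot2 at col 0 (width 3): heights before test = [3 3 3 3 3 0]; fits = True

Answer: yes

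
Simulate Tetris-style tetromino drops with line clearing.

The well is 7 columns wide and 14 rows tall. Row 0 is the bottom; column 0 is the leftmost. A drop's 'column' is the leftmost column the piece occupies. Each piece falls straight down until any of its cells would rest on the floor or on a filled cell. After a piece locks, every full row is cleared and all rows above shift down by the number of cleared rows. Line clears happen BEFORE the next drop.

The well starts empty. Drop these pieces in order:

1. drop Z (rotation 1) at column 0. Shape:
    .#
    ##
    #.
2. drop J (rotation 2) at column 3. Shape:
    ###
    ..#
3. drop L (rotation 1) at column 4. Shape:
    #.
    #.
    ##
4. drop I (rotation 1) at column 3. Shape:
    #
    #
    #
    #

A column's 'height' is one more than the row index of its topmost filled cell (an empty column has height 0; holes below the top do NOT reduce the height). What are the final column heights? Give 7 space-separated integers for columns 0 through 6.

Drop 1: Z rot1 at col 0 lands with bottom-row=0; cleared 0 line(s) (total 0); column heights now [2 3 0 0 0 0 0], max=3
Drop 2: J rot2 at col 3 lands with bottom-row=0; cleared 0 line(s) (total 0); column heights now [2 3 0 2 2 2 0], max=3
Drop 3: L rot1 at col 4 lands with bottom-row=2; cleared 0 line(s) (total 0); column heights now [2 3 0 2 5 3 0], max=5
Drop 4: I rot1 at col 3 lands with bottom-row=2; cleared 0 line(s) (total 0); column heights now [2 3 0 6 5 3 0], max=6

Answer: 2 3 0 6 5 3 0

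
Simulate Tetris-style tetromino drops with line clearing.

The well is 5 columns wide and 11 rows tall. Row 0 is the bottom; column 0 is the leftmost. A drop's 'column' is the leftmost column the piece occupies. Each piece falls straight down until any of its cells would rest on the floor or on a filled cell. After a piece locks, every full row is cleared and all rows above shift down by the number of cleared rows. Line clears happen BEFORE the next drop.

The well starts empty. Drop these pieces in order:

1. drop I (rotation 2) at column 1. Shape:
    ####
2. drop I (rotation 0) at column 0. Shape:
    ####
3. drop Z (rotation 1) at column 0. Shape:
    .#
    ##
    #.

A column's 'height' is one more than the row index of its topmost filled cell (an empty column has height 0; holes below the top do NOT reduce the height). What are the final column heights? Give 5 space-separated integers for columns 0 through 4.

Drop 1: I rot2 at col 1 lands with bottom-row=0; cleared 0 line(s) (total 0); column heights now [0 1 1 1 1], max=1
Drop 2: I rot0 at col 0 lands with bottom-row=1; cleared 0 line(s) (total 0); column heights now [2 2 2 2 1], max=2
Drop 3: Z rot1 at col 0 lands with bottom-row=2; cleared 0 line(s) (total 0); column heights now [4 5 2 2 1], max=5

Answer: 4 5 2 2 1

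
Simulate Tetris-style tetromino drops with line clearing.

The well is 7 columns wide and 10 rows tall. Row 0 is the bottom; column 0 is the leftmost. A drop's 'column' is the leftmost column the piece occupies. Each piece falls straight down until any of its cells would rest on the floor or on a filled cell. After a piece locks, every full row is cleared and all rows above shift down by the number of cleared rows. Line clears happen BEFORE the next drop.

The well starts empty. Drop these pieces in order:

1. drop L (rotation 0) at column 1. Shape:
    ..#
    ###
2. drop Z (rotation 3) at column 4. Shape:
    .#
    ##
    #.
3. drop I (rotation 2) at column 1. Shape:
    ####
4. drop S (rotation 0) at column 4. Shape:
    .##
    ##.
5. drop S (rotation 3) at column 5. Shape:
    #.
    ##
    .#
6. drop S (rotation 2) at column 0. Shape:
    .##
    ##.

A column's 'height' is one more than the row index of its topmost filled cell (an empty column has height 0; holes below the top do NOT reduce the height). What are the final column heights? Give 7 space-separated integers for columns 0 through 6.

Drop 1: L rot0 at col 1 lands with bottom-row=0; cleared 0 line(s) (total 0); column heights now [0 1 1 2 0 0 0], max=2
Drop 2: Z rot3 at col 4 lands with bottom-row=0; cleared 0 line(s) (total 0); column heights now [0 1 1 2 2 3 0], max=3
Drop 3: I rot2 at col 1 lands with bottom-row=2; cleared 0 line(s) (total 0); column heights now [0 3 3 3 3 3 0], max=3
Drop 4: S rot0 at col 4 lands with bottom-row=3; cleared 0 line(s) (total 0); column heights now [0 3 3 3 4 5 5], max=5
Drop 5: S rot3 at col 5 lands with bottom-row=5; cleared 0 line(s) (total 0); column heights now [0 3 3 3 4 8 7], max=8
Drop 6: S rot2 at col 0 lands with bottom-row=3; cleared 0 line(s) (total 0); column heights now [4 5 5 3 4 8 7], max=8

Answer: 4 5 5 3 4 8 7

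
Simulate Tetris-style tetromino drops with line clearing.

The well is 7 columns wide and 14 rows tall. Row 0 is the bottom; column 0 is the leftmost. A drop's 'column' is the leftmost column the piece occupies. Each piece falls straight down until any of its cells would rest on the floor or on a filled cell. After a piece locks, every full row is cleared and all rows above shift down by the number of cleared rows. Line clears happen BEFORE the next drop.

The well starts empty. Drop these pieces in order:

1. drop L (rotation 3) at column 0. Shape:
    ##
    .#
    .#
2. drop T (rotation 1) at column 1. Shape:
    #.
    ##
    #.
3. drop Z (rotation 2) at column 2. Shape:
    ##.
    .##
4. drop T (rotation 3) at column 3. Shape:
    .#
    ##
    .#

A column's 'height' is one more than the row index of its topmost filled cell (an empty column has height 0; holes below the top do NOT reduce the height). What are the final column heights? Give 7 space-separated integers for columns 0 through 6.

Answer: 3 6 6 7 8 0 0

Derivation:
Drop 1: L rot3 at col 0 lands with bottom-row=0; cleared 0 line(s) (total 0); column heights now [3 3 0 0 0 0 0], max=3
Drop 2: T rot1 at col 1 lands with bottom-row=3; cleared 0 line(s) (total 0); column heights now [3 6 5 0 0 0 0], max=6
Drop 3: Z rot2 at col 2 lands with bottom-row=4; cleared 0 line(s) (total 0); column heights now [3 6 6 6 5 0 0], max=6
Drop 4: T rot3 at col 3 lands with bottom-row=5; cleared 0 line(s) (total 0); column heights now [3 6 6 7 8 0 0], max=8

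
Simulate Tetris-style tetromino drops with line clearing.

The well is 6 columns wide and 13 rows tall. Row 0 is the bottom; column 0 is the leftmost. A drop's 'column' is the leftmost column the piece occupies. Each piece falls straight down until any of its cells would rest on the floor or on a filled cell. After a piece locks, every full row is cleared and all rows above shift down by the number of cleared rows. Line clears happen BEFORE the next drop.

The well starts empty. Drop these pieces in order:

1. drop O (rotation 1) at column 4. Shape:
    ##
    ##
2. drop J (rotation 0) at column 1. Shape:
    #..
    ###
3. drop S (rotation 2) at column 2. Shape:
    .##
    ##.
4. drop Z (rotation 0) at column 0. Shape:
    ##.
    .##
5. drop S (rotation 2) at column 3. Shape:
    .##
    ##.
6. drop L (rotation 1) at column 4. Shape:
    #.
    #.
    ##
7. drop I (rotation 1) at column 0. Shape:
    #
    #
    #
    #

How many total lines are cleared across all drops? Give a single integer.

Answer: 0

Derivation:
Drop 1: O rot1 at col 4 lands with bottom-row=0; cleared 0 line(s) (total 0); column heights now [0 0 0 0 2 2], max=2
Drop 2: J rot0 at col 1 lands with bottom-row=0; cleared 0 line(s) (total 0); column heights now [0 2 1 1 2 2], max=2
Drop 3: S rot2 at col 2 lands with bottom-row=1; cleared 0 line(s) (total 0); column heights now [0 2 2 3 3 2], max=3
Drop 4: Z rot0 at col 0 lands with bottom-row=2; cleared 0 line(s) (total 0); column heights now [4 4 3 3 3 2], max=4
Drop 5: S rot2 at col 3 lands with bottom-row=3; cleared 0 line(s) (total 0); column heights now [4 4 3 4 5 5], max=5
Drop 6: L rot1 at col 4 lands with bottom-row=5; cleared 0 line(s) (total 0); column heights now [4 4 3 4 8 6], max=8
Drop 7: I rot1 at col 0 lands with bottom-row=4; cleared 0 line(s) (total 0); column heights now [8 4 3 4 8 6], max=8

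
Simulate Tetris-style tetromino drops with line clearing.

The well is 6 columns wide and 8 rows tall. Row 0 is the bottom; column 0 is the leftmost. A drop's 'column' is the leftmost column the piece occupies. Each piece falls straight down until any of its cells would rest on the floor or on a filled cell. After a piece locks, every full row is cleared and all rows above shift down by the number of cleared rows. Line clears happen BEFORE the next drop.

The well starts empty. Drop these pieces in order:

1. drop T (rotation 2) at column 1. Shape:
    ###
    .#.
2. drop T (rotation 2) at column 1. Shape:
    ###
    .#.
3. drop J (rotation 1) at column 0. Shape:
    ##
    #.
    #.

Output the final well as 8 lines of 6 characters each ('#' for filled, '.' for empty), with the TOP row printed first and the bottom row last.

Drop 1: T rot2 at col 1 lands with bottom-row=0; cleared 0 line(s) (total 0); column heights now [0 2 2 2 0 0], max=2
Drop 2: T rot2 at col 1 lands with bottom-row=2; cleared 0 line(s) (total 0); column heights now [0 4 4 4 0 0], max=4
Drop 3: J rot1 at col 0 lands with bottom-row=2; cleared 0 line(s) (total 0); column heights now [5 5 4 4 0 0], max=5

Answer: ......
......
......
##....
####..
#.#...
.###..
..#...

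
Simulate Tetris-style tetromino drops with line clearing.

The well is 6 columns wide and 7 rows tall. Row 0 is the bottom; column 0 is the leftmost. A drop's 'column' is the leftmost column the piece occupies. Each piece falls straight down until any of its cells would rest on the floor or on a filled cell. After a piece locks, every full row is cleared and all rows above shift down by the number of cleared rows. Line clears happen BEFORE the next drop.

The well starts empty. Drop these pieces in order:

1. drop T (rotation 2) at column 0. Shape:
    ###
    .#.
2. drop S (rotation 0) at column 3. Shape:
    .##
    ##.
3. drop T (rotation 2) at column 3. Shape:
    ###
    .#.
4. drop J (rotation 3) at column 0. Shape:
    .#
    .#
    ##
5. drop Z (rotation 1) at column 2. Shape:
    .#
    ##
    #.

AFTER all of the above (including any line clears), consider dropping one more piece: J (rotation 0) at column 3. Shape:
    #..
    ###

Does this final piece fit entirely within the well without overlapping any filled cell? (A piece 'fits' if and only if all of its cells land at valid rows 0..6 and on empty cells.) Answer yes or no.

Answer: no

Derivation:
Drop 1: T rot2 at col 0 lands with bottom-row=0; cleared 0 line(s) (total 0); column heights now [2 2 2 0 0 0], max=2
Drop 2: S rot0 at col 3 lands with bottom-row=0; cleared 0 line(s) (total 0); column heights now [2 2 2 1 2 2], max=2
Drop 3: T rot2 at col 3 lands with bottom-row=2; cleared 0 line(s) (total 0); column heights now [2 2 2 4 4 4], max=4
Drop 4: J rot3 at col 0 lands with bottom-row=2; cleared 0 line(s) (total 0); column heights now [3 5 2 4 4 4], max=5
Drop 5: Z rot1 at col 2 lands with bottom-row=3; cleared 0 line(s) (total 0); column heights now [3 5 5 6 4 4], max=6
Test piece J rot0 at col 3 (width 3): heights before test = [3 5 5 6 4 4]; fits = False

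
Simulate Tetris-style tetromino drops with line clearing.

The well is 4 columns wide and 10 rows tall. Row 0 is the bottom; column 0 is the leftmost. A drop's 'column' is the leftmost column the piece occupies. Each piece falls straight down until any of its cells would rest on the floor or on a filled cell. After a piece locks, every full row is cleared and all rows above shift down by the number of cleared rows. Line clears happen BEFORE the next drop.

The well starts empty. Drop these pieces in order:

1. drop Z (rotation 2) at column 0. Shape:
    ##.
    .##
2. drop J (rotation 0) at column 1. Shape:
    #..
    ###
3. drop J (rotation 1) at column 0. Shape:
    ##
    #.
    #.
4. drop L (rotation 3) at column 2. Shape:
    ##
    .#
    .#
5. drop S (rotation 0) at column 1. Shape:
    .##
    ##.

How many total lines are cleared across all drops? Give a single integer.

Answer: 2

Derivation:
Drop 1: Z rot2 at col 0 lands with bottom-row=0; cleared 0 line(s) (total 0); column heights now [2 2 1 0], max=2
Drop 2: J rot0 at col 1 lands with bottom-row=2; cleared 0 line(s) (total 0); column heights now [2 4 3 3], max=4
Drop 3: J rot1 at col 0 lands with bottom-row=2; cleared 1 line(s) (total 1); column heights now [4 4 1 0], max=4
Drop 4: L rot3 at col 2 lands with bottom-row=0; cleared 1 line(s) (total 2); column heights now [3 3 1 2], max=3
Drop 5: S rot0 at col 1 lands with bottom-row=3; cleared 0 line(s) (total 2); column heights now [3 4 5 5], max=5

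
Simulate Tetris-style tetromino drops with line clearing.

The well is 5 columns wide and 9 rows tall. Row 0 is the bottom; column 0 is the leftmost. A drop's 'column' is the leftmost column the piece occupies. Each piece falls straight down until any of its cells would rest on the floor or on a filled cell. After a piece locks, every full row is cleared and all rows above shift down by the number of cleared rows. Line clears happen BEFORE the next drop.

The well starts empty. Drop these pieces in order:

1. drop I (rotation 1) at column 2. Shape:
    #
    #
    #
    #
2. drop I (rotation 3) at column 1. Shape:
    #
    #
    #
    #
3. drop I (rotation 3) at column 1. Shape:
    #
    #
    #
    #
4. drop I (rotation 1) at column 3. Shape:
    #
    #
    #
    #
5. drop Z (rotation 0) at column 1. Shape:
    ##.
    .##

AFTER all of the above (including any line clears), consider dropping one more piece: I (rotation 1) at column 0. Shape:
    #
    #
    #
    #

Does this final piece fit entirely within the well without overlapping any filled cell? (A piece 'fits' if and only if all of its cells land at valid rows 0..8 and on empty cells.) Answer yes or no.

Drop 1: I rot1 at col 2 lands with bottom-row=0; cleared 0 line(s) (total 0); column heights now [0 0 4 0 0], max=4
Drop 2: I rot3 at col 1 lands with bottom-row=0; cleared 0 line(s) (total 0); column heights now [0 4 4 0 0], max=4
Drop 3: I rot3 at col 1 lands with bottom-row=4; cleared 0 line(s) (total 0); column heights now [0 8 4 0 0], max=8
Drop 4: I rot1 at col 3 lands with bottom-row=0; cleared 0 line(s) (total 0); column heights now [0 8 4 4 0], max=8
Drop 5: Z rot0 at col 1 lands with bottom-row=7; cleared 0 line(s) (total 0); column heights now [0 9 9 8 0], max=9
Test piece I rot1 at col 0 (width 1): heights before test = [0 9 9 8 0]; fits = True

Answer: yes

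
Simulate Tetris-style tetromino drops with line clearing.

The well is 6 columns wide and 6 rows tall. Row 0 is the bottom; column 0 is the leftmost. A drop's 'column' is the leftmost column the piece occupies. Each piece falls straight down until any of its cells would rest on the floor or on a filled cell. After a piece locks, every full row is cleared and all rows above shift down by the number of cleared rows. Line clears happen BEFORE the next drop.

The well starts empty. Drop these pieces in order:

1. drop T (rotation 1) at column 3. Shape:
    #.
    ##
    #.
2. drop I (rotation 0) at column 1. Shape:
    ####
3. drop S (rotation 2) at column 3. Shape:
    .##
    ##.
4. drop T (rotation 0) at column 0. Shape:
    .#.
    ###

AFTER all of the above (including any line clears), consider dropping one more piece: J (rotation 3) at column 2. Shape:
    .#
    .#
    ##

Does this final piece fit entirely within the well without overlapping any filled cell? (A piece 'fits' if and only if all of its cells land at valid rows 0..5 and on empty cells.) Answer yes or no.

Drop 1: T rot1 at col 3 lands with bottom-row=0; cleared 0 line(s) (total 0); column heights now [0 0 0 3 2 0], max=3
Drop 2: I rot0 at col 1 lands with bottom-row=3; cleared 0 line(s) (total 0); column heights now [0 4 4 4 4 0], max=4
Drop 3: S rot2 at col 3 lands with bottom-row=4; cleared 0 line(s) (total 0); column heights now [0 4 4 5 6 6], max=6
Drop 4: T rot0 at col 0 lands with bottom-row=4; cleared 0 line(s) (total 0); column heights now [5 6 5 5 6 6], max=6
Test piece J rot3 at col 2 (width 2): heights before test = [5 6 5 5 6 6]; fits = False

Answer: no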